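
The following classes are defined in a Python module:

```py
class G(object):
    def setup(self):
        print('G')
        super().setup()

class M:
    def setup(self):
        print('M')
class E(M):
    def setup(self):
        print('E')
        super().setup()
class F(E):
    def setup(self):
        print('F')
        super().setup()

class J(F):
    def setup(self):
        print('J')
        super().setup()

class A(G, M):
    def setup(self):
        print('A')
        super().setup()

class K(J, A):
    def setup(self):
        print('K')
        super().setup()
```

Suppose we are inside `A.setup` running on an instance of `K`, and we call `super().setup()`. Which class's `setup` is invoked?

G

L[K] = K + merge(L[J], L[A], [J A])
  take J:  [J F E M object] + [A G M object] + [J A]
  take F:  [F E M object] + [A G M object] + [A]
  take E:  [E M object] + [A G M object] + [A]
  take A:  [M object] + [A G M object] + [A]
  take G:  [M object] + [G M object]
  take M:  [M object] + [M object]
  take object:  [object] + [object]
MRO: K J F E A G M object
super() in A.setup on a K instance goes to the class after A in K's MRO: G.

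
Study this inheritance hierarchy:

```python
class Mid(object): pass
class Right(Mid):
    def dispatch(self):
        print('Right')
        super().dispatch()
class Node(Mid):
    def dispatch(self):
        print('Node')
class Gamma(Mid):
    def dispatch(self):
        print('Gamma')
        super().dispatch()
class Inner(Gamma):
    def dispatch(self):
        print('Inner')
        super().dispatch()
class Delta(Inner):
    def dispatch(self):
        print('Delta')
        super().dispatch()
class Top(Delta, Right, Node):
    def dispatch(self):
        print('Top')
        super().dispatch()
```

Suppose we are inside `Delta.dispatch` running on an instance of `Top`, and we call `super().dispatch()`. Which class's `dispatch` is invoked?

Inner

L[Top] = Top + merge(L[Delta], L[Right], L[Node], [Delta Right Node])
  take Delta:  [Delta Inner Gamma Mid object] + [Right Mid object] + [Node Mid object] + [Delta Right Node]
  take Inner:  [Inner Gamma Mid object] + [Right Mid object] + [Node Mid object] + [Right Node]
  take Gamma:  [Gamma Mid object] + [Right Mid object] + [Node Mid object] + [Right Node]
  take Right:  [Mid object] + [Right Mid object] + [Node Mid object] + [Right Node]
  take Node:  [Mid object] + [Mid object] + [Node Mid object] + [Node]
  take Mid:  [Mid object] + [Mid object] + [Mid object]
  take object:  [object] + [object] + [object]
MRO: Top Delta Inner Gamma Right Node Mid object
super() in Delta.dispatch on a Top instance goes to the class after Delta in Top's MRO: Inner.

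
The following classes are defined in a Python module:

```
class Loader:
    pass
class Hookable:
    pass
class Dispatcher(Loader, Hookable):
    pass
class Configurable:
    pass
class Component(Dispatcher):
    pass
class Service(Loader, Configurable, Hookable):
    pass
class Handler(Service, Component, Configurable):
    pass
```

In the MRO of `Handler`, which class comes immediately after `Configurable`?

Hookable

L[Handler] = Handler + merge(L[Service], L[Component], L[Configurable], [Service Component Configurable])
  take Service:  [Service Loader Configurable Hookable object] + [Component Dispatcher Loader Hookable object] + [Configurable object] + [Service Component Configurable]
  take Component:  [Loader Configurable Hookable object] + [Component Dispatcher Loader Hookable object] + [Configurable object] + [Component Configurable]
  take Dispatcher:  [Loader Configurable Hookable object] + [Dispatcher Loader Hookable object] + [Configurable object] + [Configurable]
  take Loader:  [Loader Configurable Hookable object] + [Loader Hookable object] + [Configurable object] + [Configurable]
  take Configurable:  [Configurable Hookable object] + [Hookable object] + [Configurable object] + [Configurable]
  take Hookable:  [Hookable object] + [Hookable object] + [object]
  take object:  [object] + [object] + [object]
MRO: Handler Service Component Dispatcher Loader Configurable Hookable object
Configurable is at position 5; next is Hookable.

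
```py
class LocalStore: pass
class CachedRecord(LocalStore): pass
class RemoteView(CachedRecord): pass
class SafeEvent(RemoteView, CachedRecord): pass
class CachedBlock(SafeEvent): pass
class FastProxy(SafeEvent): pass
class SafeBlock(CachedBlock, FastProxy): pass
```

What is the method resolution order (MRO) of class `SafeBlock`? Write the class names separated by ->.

SafeBlock -> CachedBlock -> FastProxy -> SafeEvent -> RemoteView -> CachedRecord -> LocalStore -> object

L[SafeBlock] = SafeBlock + merge(L[CachedBlock], L[FastProxy], [CachedBlock FastProxy])
  take CachedBlock:  [CachedBlock SafeEvent RemoteView CachedRecord LocalStore object] + [FastProxy SafeEvent RemoteView CachedRecord LocalStore object] + [CachedBlock FastProxy]
  take FastProxy:  [SafeEvent RemoteView CachedRecord LocalStore object] + [FastProxy SafeEvent RemoteView CachedRecord LocalStore object] + [FastProxy]
  take SafeEvent:  [SafeEvent RemoteView CachedRecord LocalStore object] + [SafeEvent RemoteView CachedRecord LocalStore object]
  take RemoteView:  [RemoteView CachedRecord LocalStore object] + [RemoteView CachedRecord LocalStore object]
  take CachedRecord:  [CachedRecord LocalStore object] + [CachedRecord LocalStore object]
  take LocalStore:  [LocalStore object] + [LocalStore object]
  take object:  [object] + [object]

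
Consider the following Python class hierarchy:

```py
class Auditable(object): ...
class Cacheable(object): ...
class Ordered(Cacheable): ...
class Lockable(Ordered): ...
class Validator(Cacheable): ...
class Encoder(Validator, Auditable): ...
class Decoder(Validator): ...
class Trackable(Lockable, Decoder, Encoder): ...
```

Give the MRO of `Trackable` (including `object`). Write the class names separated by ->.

Trackable -> Lockable -> Ordered -> Decoder -> Encoder -> Validator -> Cacheable -> Auditable -> object

L[Trackable] = Trackable + merge(L[Lockable], L[Decoder], L[Encoder], [Lockable Decoder Encoder])
  take Lockable:  [Lockable Ordered Cacheable object] + [Decoder Validator Cacheable object] + [Encoder Validator Cacheable Auditable object] + [Lockable Decoder Encoder]
  take Ordered:  [Ordered Cacheable object] + [Decoder Validator Cacheable object] + [Encoder Validator Cacheable Auditable object] + [Decoder Encoder]
  take Decoder:  [Cacheable object] + [Decoder Validator Cacheable object] + [Encoder Validator Cacheable Auditable object] + [Decoder Encoder]
  take Encoder:  [Cacheable object] + [Validator Cacheable object] + [Encoder Validator Cacheable Auditable object] + [Encoder]
  take Validator:  [Cacheable object] + [Validator Cacheable object] + [Validator Cacheable Auditable object]
  take Cacheable:  [Cacheable object] + [Cacheable object] + [Cacheable Auditable object]
  take Auditable:  [object] + [object] + [Auditable object]
  take object:  [object] + [object] + [object]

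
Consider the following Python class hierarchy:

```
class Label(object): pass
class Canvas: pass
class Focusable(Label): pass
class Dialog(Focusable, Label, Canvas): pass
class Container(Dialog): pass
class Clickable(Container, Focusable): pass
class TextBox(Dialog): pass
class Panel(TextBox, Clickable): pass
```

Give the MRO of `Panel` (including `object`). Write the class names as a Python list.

L[Panel] = Panel + merge(L[TextBox], L[Clickable], [TextBox Clickable])
  take TextBox:  [TextBox Dialog Focusable Label Canvas object] + [Clickable Container Dialog Focusable Label Canvas object] + [TextBox Clickable]
  take Clickable:  [Dialog Focusable Label Canvas object] + [Clickable Container Dialog Focusable Label Canvas object] + [Clickable]
  take Container:  [Dialog Focusable Label Canvas object] + [Container Dialog Focusable Label Canvas object]
  take Dialog:  [Dialog Focusable Label Canvas object] + [Dialog Focusable Label Canvas object]
  take Focusable:  [Focusable Label Canvas object] + [Focusable Label Canvas object]
  take Label:  [Label Canvas object] + [Label Canvas object]
  take Canvas:  [Canvas object] + [Canvas object]
  take object:  [object] + [object]

[Panel, TextBox, Clickable, Container, Dialog, Focusable, Label, Canvas, object]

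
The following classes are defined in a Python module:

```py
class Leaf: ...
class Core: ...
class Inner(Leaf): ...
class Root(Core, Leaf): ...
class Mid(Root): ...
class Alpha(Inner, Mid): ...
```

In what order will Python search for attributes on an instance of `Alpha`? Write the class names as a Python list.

[Alpha, Inner, Mid, Root, Core, Leaf, object]

L[Alpha] = Alpha + merge(L[Inner], L[Mid], [Inner Mid])
  take Inner:  [Inner Leaf object] + [Mid Root Core Leaf object] + [Inner Mid]
  take Mid:  [Leaf object] + [Mid Root Core Leaf object] + [Mid]
  take Root:  [Leaf object] + [Root Core Leaf object]
  take Core:  [Leaf object] + [Core Leaf object]
  take Leaf:  [Leaf object] + [Leaf object]
  take object:  [object] + [object]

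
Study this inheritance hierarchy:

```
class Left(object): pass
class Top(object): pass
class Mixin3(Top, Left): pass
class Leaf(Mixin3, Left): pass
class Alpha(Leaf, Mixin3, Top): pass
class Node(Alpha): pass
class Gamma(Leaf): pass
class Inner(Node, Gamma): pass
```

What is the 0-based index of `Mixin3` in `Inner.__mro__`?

5

L[Inner] = Inner + merge(L[Node], L[Gamma], [Node Gamma])
  take Node:  [Node Alpha Leaf Mixin3 Top Left object] + [Gamma Leaf Mixin3 Top Left object] + [Node Gamma]
  take Alpha:  [Alpha Leaf Mixin3 Top Left object] + [Gamma Leaf Mixin3 Top Left object] + [Gamma]
  take Gamma:  [Leaf Mixin3 Top Left object] + [Gamma Leaf Mixin3 Top Left object] + [Gamma]
  take Leaf:  [Leaf Mixin3 Top Left object] + [Leaf Mixin3 Top Left object]
  take Mixin3:  [Mixin3 Top Left object] + [Mixin3 Top Left object]
  take Top:  [Top Left object] + [Top Left object]
  take Left:  [Left object] + [Left object]
  take object:  [object] + [object]
MRO: Inner Node Alpha Gamma Leaf Mixin3 Top Left object
Mixin3 sits at index 5.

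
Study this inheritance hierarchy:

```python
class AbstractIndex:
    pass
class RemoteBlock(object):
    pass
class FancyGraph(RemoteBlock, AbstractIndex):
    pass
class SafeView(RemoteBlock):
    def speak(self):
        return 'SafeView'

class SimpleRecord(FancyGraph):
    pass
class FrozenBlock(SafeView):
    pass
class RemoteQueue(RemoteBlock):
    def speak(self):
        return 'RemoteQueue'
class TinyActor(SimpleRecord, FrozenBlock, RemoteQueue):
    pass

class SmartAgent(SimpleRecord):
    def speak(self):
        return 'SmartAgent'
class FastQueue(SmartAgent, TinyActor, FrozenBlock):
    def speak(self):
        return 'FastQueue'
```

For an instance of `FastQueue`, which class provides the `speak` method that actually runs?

L[FastQueue] = FastQueue + merge(L[SmartAgent], L[TinyActor], L[FrozenBlock], [SmartAgent TinyActor FrozenBlock])
  take SmartAgent:  [SmartAgent SimpleRecord FancyGraph RemoteBlock AbstractIndex object] + [TinyActor SimpleRecord FancyGraph FrozenBlock SafeView RemoteQueue RemoteBlock AbstractIndex object] + [FrozenBlock SafeView RemoteBlock object] + [SmartAgent TinyActor FrozenBlock]
  take TinyActor:  [SimpleRecord FancyGraph RemoteBlock AbstractIndex object] + [TinyActor SimpleRecord FancyGraph FrozenBlock SafeView RemoteQueue RemoteBlock AbstractIndex object] + [FrozenBlock SafeView RemoteBlock object] + [TinyActor FrozenBlock]
  take SimpleRecord:  [SimpleRecord FancyGraph RemoteBlock AbstractIndex object] + [SimpleRecord FancyGraph FrozenBlock SafeView RemoteQueue RemoteBlock AbstractIndex object] + [FrozenBlock SafeView RemoteBlock object] + [FrozenBlock]
  take FancyGraph:  [FancyGraph RemoteBlock AbstractIndex object] + [FancyGraph FrozenBlock SafeView RemoteQueue RemoteBlock AbstractIndex object] + [FrozenBlock SafeView RemoteBlock object] + [FrozenBlock]
  take FrozenBlock:  [RemoteBlock AbstractIndex object] + [FrozenBlock SafeView RemoteQueue RemoteBlock AbstractIndex object] + [FrozenBlock SafeView RemoteBlock object] + [FrozenBlock]
  take SafeView:  [RemoteBlock AbstractIndex object] + [SafeView RemoteQueue RemoteBlock AbstractIndex object] + [SafeView RemoteBlock object]
  take RemoteQueue:  [RemoteBlock AbstractIndex object] + [RemoteQueue RemoteBlock AbstractIndex object] + [RemoteBlock object]
  take RemoteBlock:  [RemoteBlock AbstractIndex object] + [RemoteBlock AbstractIndex object] + [RemoteBlock object]
  take AbstractIndex:  [AbstractIndex object] + [AbstractIndex object] + [object]
  take object:  [object] + [object] + [object]
MRO: FastQueue SmartAgent TinyActor SimpleRecord FancyGraph FrozenBlock SafeView RemoteQueue RemoteBlock AbstractIndex object
speak is defined in: FastQueue, RemoteQueue, SafeView, SmartAgent. First along the MRO is FastQueue.

FastQueue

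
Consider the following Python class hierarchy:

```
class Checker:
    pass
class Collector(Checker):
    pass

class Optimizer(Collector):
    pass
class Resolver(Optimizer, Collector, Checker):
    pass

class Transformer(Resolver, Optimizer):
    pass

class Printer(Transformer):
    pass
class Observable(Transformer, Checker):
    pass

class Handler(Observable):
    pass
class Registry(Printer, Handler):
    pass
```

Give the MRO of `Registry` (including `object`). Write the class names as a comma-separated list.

Registry, Printer, Handler, Observable, Transformer, Resolver, Optimizer, Collector, Checker, object

L[Registry] = Registry + merge(L[Printer], L[Handler], [Printer Handler])
  take Printer:  [Printer Transformer Resolver Optimizer Collector Checker object] + [Handler Observable Transformer Resolver Optimizer Collector Checker object] + [Printer Handler]
  take Handler:  [Transformer Resolver Optimizer Collector Checker object] + [Handler Observable Transformer Resolver Optimizer Collector Checker object] + [Handler]
  take Observable:  [Transformer Resolver Optimizer Collector Checker object] + [Observable Transformer Resolver Optimizer Collector Checker object]
  take Transformer:  [Transformer Resolver Optimizer Collector Checker object] + [Transformer Resolver Optimizer Collector Checker object]
  take Resolver:  [Resolver Optimizer Collector Checker object] + [Resolver Optimizer Collector Checker object]
  take Optimizer:  [Optimizer Collector Checker object] + [Optimizer Collector Checker object]
  take Collector:  [Collector Checker object] + [Collector Checker object]
  take Checker:  [Checker object] + [Checker object]
  take object:  [object] + [object]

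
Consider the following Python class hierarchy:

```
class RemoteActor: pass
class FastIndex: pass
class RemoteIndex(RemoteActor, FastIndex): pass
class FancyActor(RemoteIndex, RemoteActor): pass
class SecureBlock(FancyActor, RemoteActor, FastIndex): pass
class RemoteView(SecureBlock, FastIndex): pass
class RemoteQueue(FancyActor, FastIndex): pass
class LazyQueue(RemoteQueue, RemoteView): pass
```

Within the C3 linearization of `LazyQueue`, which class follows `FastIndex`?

object

L[LazyQueue] = LazyQueue + merge(L[RemoteQueue], L[RemoteView], [RemoteQueue RemoteView])
  take RemoteQueue:  [RemoteQueue FancyActor RemoteIndex RemoteActor FastIndex object] + [RemoteView SecureBlock FancyActor RemoteIndex RemoteActor FastIndex object] + [RemoteQueue RemoteView]
  take RemoteView:  [FancyActor RemoteIndex RemoteActor FastIndex object] + [RemoteView SecureBlock FancyActor RemoteIndex RemoteActor FastIndex object] + [RemoteView]
  take SecureBlock:  [FancyActor RemoteIndex RemoteActor FastIndex object] + [SecureBlock FancyActor RemoteIndex RemoteActor FastIndex object]
  take FancyActor:  [FancyActor RemoteIndex RemoteActor FastIndex object] + [FancyActor RemoteIndex RemoteActor FastIndex object]
  take RemoteIndex:  [RemoteIndex RemoteActor FastIndex object] + [RemoteIndex RemoteActor FastIndex object]
  take RemoteActor:  [RemoteActor FastIndex object] + [RemoteActor FastIndex object]
  take FastIndex:  [FastIndex object] + [FastIndex object]
  take object:  [object] + [object]
MRO: LazyQueue RemoteQueue RemoteView SecureBlock FancyActor RemoteIndex RemoteActor FastIndex object
FastIndex is at position 7; next is object.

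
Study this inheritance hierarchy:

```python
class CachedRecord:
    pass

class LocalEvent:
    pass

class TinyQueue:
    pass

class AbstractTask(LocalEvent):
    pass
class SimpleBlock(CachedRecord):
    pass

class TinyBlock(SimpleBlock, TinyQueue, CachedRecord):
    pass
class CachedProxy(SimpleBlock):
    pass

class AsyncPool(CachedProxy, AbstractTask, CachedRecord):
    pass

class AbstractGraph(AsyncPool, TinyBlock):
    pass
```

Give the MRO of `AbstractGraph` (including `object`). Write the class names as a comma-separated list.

L[AbstractGraph] = AbstractGraph + merge(L[AsyncPool], L[TinyBlock], [AsyncPool TinyBlock])
  take AsyncPool:  [AsyncPool CachedProxy SimpleBlock AbstractTask CachedRecord LocalEvent object] + [TinyBlock SimpleBlock TinyQueue CachedRecord object] + [AsyncPool TinyBlock]
  take CachedProxy:  [CachedProxy SimpleBlock AbstractTask CachedRecord LocalEvent object] + [TinyBlock SimpleBlock TinyQueue CachedRecord object] + [TinyBlock]
  take TinyBlock:  [SimpleBlock AbstractTask CachedRecord LocalEvent object] + [TinyBlock SimpleBlock TinyQueue CachedRecord object] + [TinyBlock]
  take SimpleBlock:  [SimpleBlock AbstractTask CachedRecord LocalEvent object] + [SimpleBlock TinyQueue CachedRecord object]
  take AbstractTask:  [AbstractTask CachedRecord LocalEvent object] + [TinyQueue CachedRecord object]
  take TinyQueue:  [CachedRecord LocalEvent object] + [TinyQueue CachedRecord object]
  take CachedRecord:  [CachedRecord LocalEvent object] + [CachedRecord object]
  take LocalEvent:  [LocalEvent object] + [object]
  take object:  [object] + [object]

AbstractGraph, AsyncPool, CachedProxy, TinyBlock, SimpleBlock, AbstractTask, TinyQueue, CachedRecord, LocalEvent, object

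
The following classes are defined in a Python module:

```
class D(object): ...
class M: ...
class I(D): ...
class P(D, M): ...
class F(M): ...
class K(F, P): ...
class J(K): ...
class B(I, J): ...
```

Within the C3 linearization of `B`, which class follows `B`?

I

L[B] = B + merge(L[I], L[J], [I J])
  take I:  [I D object] + [J K F P D M object] + [I J]
  take J:  [D object] + [J K F P D M object] + [J]
  take K:  [D object] + [K F P D M object]
  take F:  [D object] + [F P D M object]
  take P:  [D object] + [P D M object]
  take D:  [D object] + [D M object]
  take M:  [object] + [M object]
  take object:  [object] + [object]
MRO: B I J K F P D M object
B is at position 0; next is I.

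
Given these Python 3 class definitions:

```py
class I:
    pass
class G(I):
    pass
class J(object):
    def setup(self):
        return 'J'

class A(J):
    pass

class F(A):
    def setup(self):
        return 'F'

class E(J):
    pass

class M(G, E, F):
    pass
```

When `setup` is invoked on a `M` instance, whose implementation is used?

L[M] = M + merge(L[G], L[E], L[F], [G E F])
  take G:  [G I object] + [E J object] + [F A J object] + [G E F]
  take I:  [I object] + [E J object] + [F A J object] + [E F]
  take E:  [object] + [E J object] + [F A J object] + [E F]
  take F:  [object] + [J object] + [F A J object] + [F]
  take A:  [object] + [J object] + [A J object]
  take J:  [object] + [J object] + [J object]
  take object:  [object] + [object] + [object]
MRO: M G I E F A J object
setup is defined in: F, J. First along the MRO is F.

F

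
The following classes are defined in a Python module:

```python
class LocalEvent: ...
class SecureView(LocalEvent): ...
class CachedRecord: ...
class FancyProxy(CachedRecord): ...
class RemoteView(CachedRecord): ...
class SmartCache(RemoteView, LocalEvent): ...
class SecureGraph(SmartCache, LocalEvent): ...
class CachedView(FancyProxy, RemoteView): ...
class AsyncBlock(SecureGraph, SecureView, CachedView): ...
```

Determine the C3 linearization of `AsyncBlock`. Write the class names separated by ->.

AsyncBlock -> SecureGraph -> SmartCache -> SecureView -> CachedView -> FancyProxy -> RemoteView -> CachedRecord -> LocalEvent -> object

L[AsyncBlock] = AsyncBlock + merge(L[SecureGraph], L[SecureView], L[CachedView], [SecureGraph SecureView CachedView])
  take SecureGraph:  [SecureGraph SmartCache RemoteView CachedRecord LocalEvent object] + [SecureView LocalEvent object] + [CachedView FancyProxy RemoteView CachedRecord object] + [SecureGraph SecureView CachedView]
  take SmartCache:  [SmartCache RemoteView CachedRecord LocalEvent object] + [SecureView LocalEvent object] + [CachedView FancyProxy RemoteView CachedRecord object] + [SecureView CachedView]
  take SecureView:  [RemoteView CachedRecord LocalEvent object] + [SecureView LocalEvent object] + [CachedView FancyProxy RemoteView CachedRecord object] + [SecureView CachedView]
  take CachedView:  [RemoteView CachedRecord LocalEvent object] + [LocalEvent object] + [CachedView FancyProxy RemoteView CachedRecord object] + [CachedView]
  take FancyProxy:  [RemoteView CachedRecord LocalEvent object] + [LocalEvent object] + [FancyProxy RemoteView CachedRecord object]
  take RemoteView:  [RemoteView CachedRecord LocalEvent object] + [LocalEvent object] + [RemoteView CachedRecord object]
  take CachedRecord:  [CachedRecord LocalEvent object] + [LocalEvent object] + [CachedRecord object]
  take LocalEvent:  [LocalEvent object] + [LocalEvent object] + [object]
  take object:  [object] + [object] + [object]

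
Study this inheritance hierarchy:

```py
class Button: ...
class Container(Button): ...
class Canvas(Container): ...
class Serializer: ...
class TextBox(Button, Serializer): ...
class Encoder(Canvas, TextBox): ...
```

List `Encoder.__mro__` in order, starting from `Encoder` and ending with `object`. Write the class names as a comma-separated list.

L[Encoder] = Encoder + merge(L[Canvas], L[TextBox], [Canvas TextBox])
  take Canvas:  [Canvas Container Button object] + [TextBox Button Serializer object] + [Canvas TextBox]
  take Container:  [Container Button object] + [TextBox Button Serializer object] + [TextBox]
  take TextBox:  [Button object] + [TextBox Button Serializer object] + [TextBox]
  take Button:  [Button object] + [Button Serializer object]
  take Serializer:  [object] + [Serializer object]
  take object:  [object] + [object]

Encoder, Canvas, Container, TextBox, Button, Serializer, object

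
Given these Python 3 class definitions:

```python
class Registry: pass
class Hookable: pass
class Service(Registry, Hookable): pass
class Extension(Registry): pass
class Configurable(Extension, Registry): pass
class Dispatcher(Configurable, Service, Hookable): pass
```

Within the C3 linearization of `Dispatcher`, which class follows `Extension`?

Service

L[Dispatcher] = Dispatcher + merge(L[Configurable], L[Service], L[Hookable], [Configurable Service Hookable])
  take Configurable:  [Configurable Extension Registry object] + [Service Registry Hookable object] + [Hookable object] + [Configurable Service Hookable]
  take Extension:  [Extension Registry object] + [Service Registry Hookable object] + [Hookable object] + [Service Hookable]
  take Service:  [Registry object] + [Service Registry Hookable object] + [Hookable object] + [Service Hookable]
  take Registry:  [Registry object] + [Registry Hookable object] + [Hookable object] + [Hookable]
  take Hookable:  [object] + [Hookable object] + [Hookable object] + [Hookable]
  take object:  [object] + [object] + [object]
MRO: Dispatcher Configurable Extension Service Registry Hookable object
Extension is at position 2; next is Service.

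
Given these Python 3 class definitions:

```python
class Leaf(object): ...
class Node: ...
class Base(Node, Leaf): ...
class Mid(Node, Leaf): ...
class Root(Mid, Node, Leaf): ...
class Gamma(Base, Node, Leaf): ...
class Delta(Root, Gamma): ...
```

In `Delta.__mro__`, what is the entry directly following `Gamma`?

L[Delta] = Delta + merge(L[Root], L[Gamma], [Root Gamma])
  take Root:  [Root Mid Node Leaf object] + [Gamma Base Node Leaf object] + [Root Gamma]
  take Mid:  [Mid Node Leaf object] + [Gamma Base Node Leaf object] + [Gamma]
  take Gamma:  [Node Leaf object] + [Gamma Base Node Leaf object] + [Gamma]
  take Base:  [Node Leaf object] + [Base Node Leaf object]
  take Node:  [Node Leaf object] + [Node Leaf object]
  take Leaf:  [Leaf object] + [Leaf object]
  take object:  [object] + [object]
MRO: Delta Root Mid Gamma Base Node Leaf object
Gamma is at position 3; next is Base.

Base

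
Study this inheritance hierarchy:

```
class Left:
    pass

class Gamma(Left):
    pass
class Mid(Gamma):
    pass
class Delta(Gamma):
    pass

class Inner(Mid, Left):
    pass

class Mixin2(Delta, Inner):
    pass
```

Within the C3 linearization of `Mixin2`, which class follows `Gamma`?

Left

L[Mixin2] = Mixin2 + merge(L[Delta], L[Inner], [Delta Inner])
  take Delta:  [Delta Gamma Left object] + [Inner Mid Gamma Left object] + [Delta Inner]
  take Inner:  [Gamma Left object] + [Inner Mid Gamma Left object] + [Inner]
  take Mid:  [Gamma Left object] + [Mid Gamma Left object]
  take Gamma:  [Gamma Left object] + [Gamma Left object]
  take Left:  [Left object] + [Left object]
  take object:  [object] + [object]
MRO: Mixin2 Delta Inner Mid Gamma Left object
Gamma is at position 4; next is Left.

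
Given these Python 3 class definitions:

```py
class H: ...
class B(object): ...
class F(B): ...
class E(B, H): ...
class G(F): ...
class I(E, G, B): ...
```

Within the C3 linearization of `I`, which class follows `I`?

E

L[I] = I + merge(L[E], L[G], L[B], [E G B])
  take E:  [E B H object] + [G F B object] + [B object] + [E G B]
  take G:  [B H object] + [G F B object] + [B object] + [G B]
  take F:  [B H object] + [F B object] + [B object] + [B]
  take B:  [B H object] + [B object] + [B object] + [B]
  take H:  [H object] + [object] + [object]
  take object:  [object] + [object] + [object]
MRO: I E G F B H object
I is at position 0; next is E.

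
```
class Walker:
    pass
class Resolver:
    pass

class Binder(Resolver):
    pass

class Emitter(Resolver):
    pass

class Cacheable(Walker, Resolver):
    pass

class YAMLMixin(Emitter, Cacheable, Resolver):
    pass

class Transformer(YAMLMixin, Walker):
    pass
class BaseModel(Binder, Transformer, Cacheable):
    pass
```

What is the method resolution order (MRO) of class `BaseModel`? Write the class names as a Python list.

L[BaseModel] = BaseModel + merge(L[Binder], L[Transformer], L[Cacheable], [Binder Transformer Cacheable])
  take Binder:  [Binder Resolver object] + [Transformer YAMLMixin Emitter Cacheable Walker Resolver object] + [Cacheable Walker Resolver object] + [Binder Transformer Cacheable]
  take Transformer:  [Resolver object] + [Transformer YAMLMixin Emitter Cacheable Walker Resolver object] + [Cacheable Walker Resolver object] + [Transformer Cacheable]
  take YAMLMixin:  [Resolver object] + [YAMLMixin Emitter Cacheable Walker Resolver object] + [Cacheable Walker Resolver object] + [Cacheable]
  take Emitter:  [Resolver object] + [Emitter Cacheable Walker Resolver object] + [Cacheable Walker Resolver object] + [Cacheable]
  take Cacheable:  [Resolver object] + [Cacheable Walker Resolver object] + [Cacheable Walker Resolver object] + [Cacheable]
  take Walker:  [Resolver object] + [Walker Resolver object] + [Walker Resolver object]
  take Resolver:  [Resolver object] + [Resolver object] + [Resolver object]
  take object:  [object] + [object] + [object]

[BaseModel, Binder, Transformer, YAMLMixin, Emitter, Cacheable, Walker, Resolver, object]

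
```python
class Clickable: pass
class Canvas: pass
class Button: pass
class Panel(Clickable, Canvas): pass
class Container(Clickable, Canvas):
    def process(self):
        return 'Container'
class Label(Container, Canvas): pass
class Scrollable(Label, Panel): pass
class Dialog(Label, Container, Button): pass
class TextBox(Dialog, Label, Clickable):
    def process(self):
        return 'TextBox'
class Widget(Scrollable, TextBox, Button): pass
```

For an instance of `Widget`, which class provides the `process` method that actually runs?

TextBox

L[Widget] = Widget + merge(L[Scrollable], L[TextBox], L[Button], [Scrollable TextBox Button])
  take Scrollable:  [Scrollable Label Container Panel Clickable Canvas object] + [TextBox Dialog Label Container Clickable Canvas Button object] + [Button object] + [Scrollable TextBox Button]
  take TextBox:  [Label Container Panel Clickable Canvas object] + [TextBox Dialog Label Container Clickable Canvas Button object] + [Button object] + [TextBox Button]
  take Dialog:  [Label Container Panel Clickable Canvas object] + [Dialog Label Container Clickable Canvas Button object] + [Button object] + [Button]
  take Label:  [Label Container Panel Clickable Canvas object] + [Label Container Clickable Canvas Button object] + [Button object] + [Button]
  take Container:  [Container Panel Clickable Canvas object] + [Container Clickable Canvas Button object] + [Button object] + [Button]
  take Panel:  [Panel Clickable Canvas object] + [Clickable Canvas Button object] + [Button object] + [Button]
  take Clickable:  [Clickable Canvas object] + [Clickable Canvas Button object] + [Button object] + [Button]
  take Canvas:  [Canvas object] + [Canvas Button object] + [Button object] + [Button]
  take Button:  [object] + [Button object] + [Button object] + [Button]
  take object:  [object] + [object] + [object]
MRO: Widget Scrollable TextBox Dialog Label Container Panel Clickable Canvas Button object
process is defined in: Container, TextBox. First along the MRO is TextBox.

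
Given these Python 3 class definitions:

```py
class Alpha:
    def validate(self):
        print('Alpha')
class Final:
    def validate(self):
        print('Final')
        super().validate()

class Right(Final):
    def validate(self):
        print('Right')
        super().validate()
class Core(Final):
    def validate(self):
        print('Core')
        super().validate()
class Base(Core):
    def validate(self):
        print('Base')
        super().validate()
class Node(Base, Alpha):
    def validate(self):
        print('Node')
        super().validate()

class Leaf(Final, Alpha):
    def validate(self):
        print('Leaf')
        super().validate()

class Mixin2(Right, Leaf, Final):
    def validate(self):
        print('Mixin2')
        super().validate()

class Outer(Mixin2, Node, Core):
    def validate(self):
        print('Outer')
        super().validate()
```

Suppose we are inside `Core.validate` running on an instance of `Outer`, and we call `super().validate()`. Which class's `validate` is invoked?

L[Outer] = Outer + merge(L[Mixin2], L[Node], L[Core], [Mixin2 Node Core])
  take Mixin2:  [Mixin2 Right Leaf Final Alpha object] + [Node Base Core Final Alpha object] + [Core Final object] + [Mixin2 Node Core]
  take Right:  [Right Leaf Final Alpha object] + [Node Base Core Final Alpha object] + [Core Final object] + [Node Core]
  take Leaf:  [Leaf Final Alpha object] + [Node Base Core Final Alpha object] + [Core Final object] + [Node Core]
  take Node:  [Final Alpha object] + [Node Base Core Final Alpha object] + [Core Final object] + [Node Core]
  take Base:  [Final Alpha object] + [Base Core Final Alpha object] + [Core Final object] + [Core]
  take Core:  [Final Alpha object] + [Core Final Alpha object] + [Core Final object] + [Core]
  take Final:  [Final Alpha object] + [Final Alpha object] + [Final object]
  take Alpha:  [Alpha object] + [Alpha object] + [object]
  take object:  [object] + [object] + [object]
MRO: Outer Mixin2 Right Leaf Node Base Core Final Alpha object
super() in Core.validate on a Outer instance goes to the class after Core in Outer's MRO: Final.

Final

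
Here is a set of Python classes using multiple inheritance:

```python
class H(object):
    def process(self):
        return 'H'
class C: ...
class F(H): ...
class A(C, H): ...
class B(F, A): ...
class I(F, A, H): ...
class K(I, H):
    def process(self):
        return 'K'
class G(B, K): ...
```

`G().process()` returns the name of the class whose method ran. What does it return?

L[G] = G + merge(L[B], L[K], [B K])
  take B:  [B F A C H object] + [K I F A C H object] + [B K]
  take K:  [F A C H object] + [K I F A C H object] + [K]
  take I:  [F A C H object] + [I F A C H object]
  take F:  [F A C H object] + [F A C H object]
  take A:  [A C H object] + [A C H object]
  take C:  [C H object] + [C H object]
  take H:  [H object] + [H object]
  take object:  [object] + [object]
MRO: G B K I F A C H object
process is defined in: H, K. First along the MRO is K.

K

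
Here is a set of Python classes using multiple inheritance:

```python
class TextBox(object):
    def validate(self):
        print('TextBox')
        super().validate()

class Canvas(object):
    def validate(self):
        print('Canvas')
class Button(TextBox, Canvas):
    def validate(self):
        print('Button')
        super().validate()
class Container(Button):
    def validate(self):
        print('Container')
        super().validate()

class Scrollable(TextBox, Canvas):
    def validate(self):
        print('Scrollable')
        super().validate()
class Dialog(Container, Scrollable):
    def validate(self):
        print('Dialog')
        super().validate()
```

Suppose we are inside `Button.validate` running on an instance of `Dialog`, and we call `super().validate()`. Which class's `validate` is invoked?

Scrollable

L[Dialog] = Dialog + merge(L[Container], L[Scrollable], [Container Scrollable])
  take Container:  [Container Button TextBox Canvas object] + [Scrollable TextBox Canvas object] + [Container Scrollable]
  take Button:  [Button TextBox Canvas object] + [Scrollable TextBox Canvas object] + [Scrollable]
  take Scrollable:  [TextBox Canvas object] + [Scrollable TextBox Canvas object] + [Scrollable]
  take TextBox:  [TextBox Canvas object] + [TextBox Canvas object]
  take Canvas:  [Canvas object] + [Canvas object]
  take object:  [object] + [object]
MRO: Dialog Container Button Scrollable TextBox Canvas object
super() in Button.validate on a Dialog instance goes to the class after Button in Dialog's MRO: Scrollable.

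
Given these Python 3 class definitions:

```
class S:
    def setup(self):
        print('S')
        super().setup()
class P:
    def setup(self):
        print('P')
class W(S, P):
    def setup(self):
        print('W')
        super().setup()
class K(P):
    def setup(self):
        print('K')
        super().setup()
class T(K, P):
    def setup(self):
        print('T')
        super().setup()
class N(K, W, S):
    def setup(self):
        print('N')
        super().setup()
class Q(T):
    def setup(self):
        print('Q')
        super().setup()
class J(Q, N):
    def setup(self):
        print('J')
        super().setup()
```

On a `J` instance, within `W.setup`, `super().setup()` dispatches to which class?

L[J] = J + merge(L[Q], L[N], [Q N])
  take Q:  [Q T K P object] + [N K W S P object] + [Q N]
  take T:  [T K P object] + [N K W S P object] + [N]
  take N:  [K P object] + [N K W S P object] + [N]
  take K:  [K P object] + [K W S P object]
  take W:  [P object] + [W S P object]
  take S:  [P object] + [S P object]
  take P:  [P object] + [P object]
  take object:  [object] + [object]
MRO: J Q T N K W S P object
super() in W.setup on a J instance goes to the class after W in J's MRO: S.

S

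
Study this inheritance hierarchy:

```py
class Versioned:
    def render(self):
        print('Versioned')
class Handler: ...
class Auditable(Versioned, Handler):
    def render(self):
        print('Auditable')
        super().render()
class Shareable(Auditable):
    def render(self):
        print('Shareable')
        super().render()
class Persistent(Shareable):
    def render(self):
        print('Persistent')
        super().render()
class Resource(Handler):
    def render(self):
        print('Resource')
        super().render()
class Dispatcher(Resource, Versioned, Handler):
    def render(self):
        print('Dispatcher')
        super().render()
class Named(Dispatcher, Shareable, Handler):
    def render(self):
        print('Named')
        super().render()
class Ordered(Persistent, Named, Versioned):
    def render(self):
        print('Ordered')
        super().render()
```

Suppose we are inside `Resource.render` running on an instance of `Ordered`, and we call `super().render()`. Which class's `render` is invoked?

L[Ordered] = Ordered + merge(L[Persistent], L[Named], L[Versioned], [Persistent Named Versioned])
  take Persistent:  [Persistent Shareable Auditable Versioned Handler object] + [Named Dispatcher Resource Shareable Auditable Versioned Handler object] + [Versioned object] + [Persistent Named Versioned]
  take Named:  [Shareable Auditable Versioned Handler object] + [Named Dispatcher Resource Shareable Auditable Versioned Handler object] + [Versioned object] + [Named Versioned]
  take Dispatcher:  [Shareable Auditable Versioned Handler object] + [Dispatcher Resource Shareable Auditable Versioned Handler object] + [Versioned object] + [Versioned]
  take Resource:  [Shareable Auditable Versioned Handler object] + [Resource Shareable Auditable Versioned Handler object] + [Versioned object] + [Versioned]
  take Shareable:  [Shareable Auditable Versioned Handler object] + [Shareable Auditable Versioned Handler object] + [Versioned object] + [Versioned]
  take Auditable:  [Auditable Versioned Handler object] + [Auditable Versioned Handler object] + [Versioned object] + [Versioned]
  take Versioned:  [Versioned Handler object] + [Versioned Handler object] + [Versioned object] + [Versioned]
  take Handler:  [Handler object] + [Handler object] + [object]
  take object:  [object] + [object] + [object]
MRO: Ordered Persistent Named Dispatcher Resource Shareable Auditable Versioned Handler object
super() in Resource.render on a Ordered instance goes to the class after Resource in Ordered's MRO: Shareable.

Shareable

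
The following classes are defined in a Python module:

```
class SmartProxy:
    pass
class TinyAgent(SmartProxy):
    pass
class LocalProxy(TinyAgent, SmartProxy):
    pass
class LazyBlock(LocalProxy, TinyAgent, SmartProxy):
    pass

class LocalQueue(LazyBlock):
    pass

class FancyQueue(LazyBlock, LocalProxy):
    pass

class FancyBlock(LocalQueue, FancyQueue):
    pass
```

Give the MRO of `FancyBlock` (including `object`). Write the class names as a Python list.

L[FancyBlock] = FancyBlock + merge(L[LocalQueue], L[FancyQueue], [LocalQueue FancyQueue])
  take LocalQueue:  [LocalQueue LazyBlock LocalProxy TinyAgent SmartProxy object] + [FancyQueue LazyBlock LocalProxy TinyAgent SmartProxy object] + [LocalQueue FancyQueue]
  take FancyQueue:  [LazyBlock LocalProxy TinyAgent SmartProxy object] + [FancyQueue LazyBlock LocalProxy TinyAgent SmartProxy object] + [FancyQueue]
  take LazyBlock:  [LazyBlock LocalProxy TinyAgent SmartProxy object] + [LazyBlock LocalProxy TinyAgent SmartProxy object]
  take LocalProxy:  [LocalProxy TinyAgent SmartProxy object] + [LocalProxy TinyAgent SmartProxy object]
  take TinyAgent:  [TinyAgent SmartProxy object] + [TinyAgent SmartProxy object]
  take SmartProxy:  [SmartProxy object] + [SmartProxy object]
  take object:  [object] + [object]

[FancyBlock, LocalQueue, FancyQueue, LazyBlock, LocalProxy, TinyAgent, SmartProxy, object]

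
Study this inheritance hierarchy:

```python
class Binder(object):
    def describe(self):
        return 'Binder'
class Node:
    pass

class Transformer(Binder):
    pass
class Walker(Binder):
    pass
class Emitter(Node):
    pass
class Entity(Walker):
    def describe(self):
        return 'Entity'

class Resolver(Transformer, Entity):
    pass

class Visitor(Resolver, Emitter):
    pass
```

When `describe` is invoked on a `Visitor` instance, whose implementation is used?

Entity

L[Visitor] = Visitor + merge(L[Resolver], L[Emitter], [Resolver Emitter])
  take Resolver:  [Resolver Transformer Entity Walker Binder object] + [Emitter Node object] + [Resolver Emitter]
  take Transformer:  [Transformer Entity Walker Binder object] + [Emitter Node object] + [Emitter]
  take Entity:  [Entity Walker Binder object] + [Emitter Node object] + [Emitter]
  take Walker:  [Walker Binder object] + [Emitter Node object] + [Emitter]
  take Binder:  [Binder object] + [Emitter Node object] + [Emitter]
  take Emitter:  [object] + [Emitter Node object] + [Emitter]
  take Node:  [object] + [Node object]
  take object:  [object] + [object]
MRO: Visitor Resolver Transformer Entity Walker Binder Emitter Node object
describe is defined in: Binder, Entity. First along the MRO is Entity.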